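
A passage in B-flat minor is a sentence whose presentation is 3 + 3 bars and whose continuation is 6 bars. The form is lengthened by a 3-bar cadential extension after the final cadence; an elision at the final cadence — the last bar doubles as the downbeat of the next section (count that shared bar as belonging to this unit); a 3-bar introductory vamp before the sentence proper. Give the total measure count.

18 measures

Basic sentence: 3 + 3 + 6 = 12 bars.
12 (basic form) + 3 (cadential extension) + 3 (introduction) = 18.
The elision shares a bar with the next section but does not change this unit's count.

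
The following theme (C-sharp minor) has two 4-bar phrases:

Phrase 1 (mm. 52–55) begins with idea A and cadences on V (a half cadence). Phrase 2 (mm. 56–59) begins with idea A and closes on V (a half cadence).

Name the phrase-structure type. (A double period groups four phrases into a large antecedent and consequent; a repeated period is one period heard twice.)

Both phrases have the same opening (A) and the same cadence (half cadence): the second is a restatement, not a consequent, so this is a repeated phrase rather than a period.

repeated phrase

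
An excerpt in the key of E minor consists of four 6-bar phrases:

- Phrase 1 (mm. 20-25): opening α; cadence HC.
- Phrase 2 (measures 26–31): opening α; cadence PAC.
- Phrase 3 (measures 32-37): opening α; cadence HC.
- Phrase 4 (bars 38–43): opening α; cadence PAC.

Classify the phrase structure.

repeated period

The cadence pattern HC–PAC–HC–PAC is weak–strong twice, and phrases 3–4 restate phrases 1–2: a period heard twice, not a double period (which would end weakly at phrase 2).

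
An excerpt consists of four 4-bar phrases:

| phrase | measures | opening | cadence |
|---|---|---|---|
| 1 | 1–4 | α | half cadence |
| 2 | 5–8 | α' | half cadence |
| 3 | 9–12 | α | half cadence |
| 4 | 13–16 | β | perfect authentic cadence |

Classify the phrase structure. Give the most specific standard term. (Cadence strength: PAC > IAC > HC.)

parallel double period

Four phrases in two halves: the first half (mm. 1–8) ends with a half cadence, the second (mm. 9–16) with a perfect authentic cadence — a large antecedent–consequent pair, i.e. a double period.
Phrase 3 begins with the same material as phrase 1, making it parallel.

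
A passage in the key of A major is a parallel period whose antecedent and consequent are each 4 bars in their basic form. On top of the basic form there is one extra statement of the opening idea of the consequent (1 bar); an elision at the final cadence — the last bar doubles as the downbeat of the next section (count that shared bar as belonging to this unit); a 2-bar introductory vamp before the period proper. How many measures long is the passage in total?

11 measures

Basic parallel period: 4 + 4 = 8 bars.
8 (basic form) + 1 (extra statement) + 2 (introduction) = 11.
The elision shares a bar with the next section but does not change this unit's count.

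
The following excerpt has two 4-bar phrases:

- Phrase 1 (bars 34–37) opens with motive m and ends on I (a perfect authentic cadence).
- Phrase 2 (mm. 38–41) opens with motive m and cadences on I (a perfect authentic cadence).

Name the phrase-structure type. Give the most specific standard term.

repeated phrase

Both phrases have the same opening (m) and the same cadence (perfect authentic cadence): the second is a restatement, not a consequent, so this is a repeated phrase rather than a period.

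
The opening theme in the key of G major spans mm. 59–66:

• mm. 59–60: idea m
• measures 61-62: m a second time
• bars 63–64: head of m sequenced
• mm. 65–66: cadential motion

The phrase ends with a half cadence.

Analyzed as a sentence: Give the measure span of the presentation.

The presentation of a sentence is the basic idea (mm. 59-60) plus its repetition (mm. 61–62); the presentation is therefore bars 59-62.

measures 59–62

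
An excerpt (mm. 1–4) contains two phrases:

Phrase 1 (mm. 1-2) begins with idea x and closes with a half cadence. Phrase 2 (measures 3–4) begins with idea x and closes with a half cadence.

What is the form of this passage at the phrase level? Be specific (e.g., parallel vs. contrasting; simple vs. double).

Both phrases have the same opening (x) and the same cadence (half cadence): the second is a restatement, not a consequent, so this is a repeated phrase rather than a period.

repeated phrase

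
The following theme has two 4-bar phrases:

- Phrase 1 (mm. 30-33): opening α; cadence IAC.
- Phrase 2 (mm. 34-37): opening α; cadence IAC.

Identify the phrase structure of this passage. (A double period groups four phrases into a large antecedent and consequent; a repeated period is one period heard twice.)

Both phrases have the same opening (α) and the same cadence (imperfect authentic cadence): the second is a restatement, not a consequent, so this is a repeated phrase rather than a period.

repeated phrase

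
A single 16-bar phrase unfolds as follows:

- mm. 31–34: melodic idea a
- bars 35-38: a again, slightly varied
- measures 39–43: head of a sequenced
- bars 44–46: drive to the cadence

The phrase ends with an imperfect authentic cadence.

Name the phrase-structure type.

sentence

Basic idea (bars 31–34) + its repetition (bars 35-38) form the presentation; fragmentation and cadence (bars 39–46) form the continuation — the 16-bar whole is a sentence.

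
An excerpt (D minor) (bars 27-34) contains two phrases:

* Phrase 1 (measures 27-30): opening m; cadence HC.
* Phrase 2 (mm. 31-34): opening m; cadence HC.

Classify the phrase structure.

Both phrases have the same opening (m) and the same cadence (half cadence): the second is a restatement, not a consequent, so this is a repeated phrase rather than a period.

repeated phrase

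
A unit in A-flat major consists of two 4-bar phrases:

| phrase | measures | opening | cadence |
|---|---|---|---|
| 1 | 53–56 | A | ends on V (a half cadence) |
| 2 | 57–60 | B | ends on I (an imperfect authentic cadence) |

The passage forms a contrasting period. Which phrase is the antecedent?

The phrase ending with the weaker cadence (half cadence) is the antecedent; the one ending more conclusively (imperfect authentic cadence) is the consequent. The antecedent is phrase 1.

phrase 1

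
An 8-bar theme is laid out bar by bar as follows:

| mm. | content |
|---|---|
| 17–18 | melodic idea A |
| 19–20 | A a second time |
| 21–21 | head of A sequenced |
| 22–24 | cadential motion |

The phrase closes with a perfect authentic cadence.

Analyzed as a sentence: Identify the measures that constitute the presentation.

measures 17–20

The presentation of a sentence is the basic idea (bars 17–18) plus its repetition (mm. 19-20); the presentation is therefore mm. 17–20.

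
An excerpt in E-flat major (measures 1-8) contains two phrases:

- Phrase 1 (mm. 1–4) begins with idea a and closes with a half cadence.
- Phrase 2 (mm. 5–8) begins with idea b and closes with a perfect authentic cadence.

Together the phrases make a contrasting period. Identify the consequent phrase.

The phrase ending with the weaker cadence (half cadence) is the antecedent; the one ending more conclusively (perfect authentic cadence) is the consequent. The consequent is phrase 2.

phrase 2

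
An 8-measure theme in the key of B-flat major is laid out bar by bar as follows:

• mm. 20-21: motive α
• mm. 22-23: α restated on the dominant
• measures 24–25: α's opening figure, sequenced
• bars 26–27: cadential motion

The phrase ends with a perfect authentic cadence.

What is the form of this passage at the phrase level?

sentence

Basic idea (bars 20–21) + its repetition (bars 22–23) form the presentation; fragmentation and cadence (mm. 24–27) form the continuation — the 8-bar whole is a sentence.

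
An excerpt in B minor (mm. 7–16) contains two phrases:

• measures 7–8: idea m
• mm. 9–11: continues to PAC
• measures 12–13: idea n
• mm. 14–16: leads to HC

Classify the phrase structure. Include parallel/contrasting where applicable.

phrase group

The second phrase closes with a half cadence, which is not stronger than the first phrase's perfect authentic cadence; without a weak→strong cadential pair there is no antecedent–consequent relationship, so this is a phrase group rather than a period.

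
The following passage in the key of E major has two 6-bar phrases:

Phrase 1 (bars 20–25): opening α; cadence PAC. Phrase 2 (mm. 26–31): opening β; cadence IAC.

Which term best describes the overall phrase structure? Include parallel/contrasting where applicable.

phrase group

The second phrase closes with an imperfect authentic cadence, which is not stronger than the first phrase's perfect authentic cadence; without a weak→strong cadential pair there is no antecedent–consequent relationship, so this is a phrase group rather than a period.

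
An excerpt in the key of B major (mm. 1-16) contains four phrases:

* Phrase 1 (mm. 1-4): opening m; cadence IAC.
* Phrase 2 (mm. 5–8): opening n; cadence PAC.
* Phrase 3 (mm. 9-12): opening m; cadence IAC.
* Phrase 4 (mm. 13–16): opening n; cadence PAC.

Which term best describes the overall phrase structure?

repeated period

The cadence pattern IAC–PAC–IAC–PAC is weak–strong twice, and phrases 3–4 restate phrases 1–2: a period heard twice, not a double period (which would end weakly at phrase 2).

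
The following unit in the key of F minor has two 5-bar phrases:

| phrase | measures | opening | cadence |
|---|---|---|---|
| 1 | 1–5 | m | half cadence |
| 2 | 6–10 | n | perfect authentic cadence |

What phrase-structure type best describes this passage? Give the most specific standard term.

contrasting period

Phrase 1 ends with a half cadence (weaker) and phrase 2 with a perfect authentic cadence (stronger): antecedent + consequent = a period.
The two phrases open with different material (m / n), so the period is contrasting.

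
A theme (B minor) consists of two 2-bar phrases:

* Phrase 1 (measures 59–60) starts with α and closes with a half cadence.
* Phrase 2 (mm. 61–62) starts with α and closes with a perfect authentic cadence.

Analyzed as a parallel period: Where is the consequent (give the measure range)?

The antecedent is the phrase ending with the weaker cadence (half cadence, phrase 1) and the consequent the one ending more conclusively (perfect authentic cadence, phrase 2); the consequent is bars 61-62.

measures 61–62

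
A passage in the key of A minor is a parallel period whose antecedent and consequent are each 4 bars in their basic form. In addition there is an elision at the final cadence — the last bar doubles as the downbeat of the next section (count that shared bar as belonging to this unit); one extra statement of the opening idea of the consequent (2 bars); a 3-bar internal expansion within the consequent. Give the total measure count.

13 measures

Basic parallel period: 4 + 4 = 8 bars.
8 (basic form) + 2 (extra statement) + 3 (internal expansion) = 13.
The elision shares a bar with the next section but does not change this unit's count.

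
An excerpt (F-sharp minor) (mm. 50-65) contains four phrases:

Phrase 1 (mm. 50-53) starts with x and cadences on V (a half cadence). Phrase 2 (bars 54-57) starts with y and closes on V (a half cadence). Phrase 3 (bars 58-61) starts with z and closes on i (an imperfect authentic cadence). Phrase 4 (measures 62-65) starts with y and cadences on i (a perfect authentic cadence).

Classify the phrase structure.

Four phrases in two halves: the first half (mm. 50-57) ends with a half cadence, the second (bars 58–65) with a perfect authentic cadence — a large antecedent–consequent pair, i.e. a double period.
Phrase 3 begins with different material from phrase 1, making it contrasting.

contrasting double period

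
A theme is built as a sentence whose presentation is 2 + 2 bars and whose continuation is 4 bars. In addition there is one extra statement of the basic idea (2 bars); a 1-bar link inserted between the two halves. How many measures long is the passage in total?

Basic sentence: 2 + 2 + 4 = 8 bars.
8 (basic form) + 2 (extra statement) + 1 (link) = 11.

11 measures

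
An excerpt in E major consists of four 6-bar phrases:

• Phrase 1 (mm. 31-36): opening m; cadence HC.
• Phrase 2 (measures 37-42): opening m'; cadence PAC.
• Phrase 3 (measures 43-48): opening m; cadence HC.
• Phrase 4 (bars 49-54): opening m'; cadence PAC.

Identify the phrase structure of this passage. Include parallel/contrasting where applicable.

The cadence pattern HC–PAC–HC–PAC is weak–strong twice, and phrases 3–4 restate phrases 1–2: a period heard twice, not a double period (which would end weakly at phrase 2).

repeated period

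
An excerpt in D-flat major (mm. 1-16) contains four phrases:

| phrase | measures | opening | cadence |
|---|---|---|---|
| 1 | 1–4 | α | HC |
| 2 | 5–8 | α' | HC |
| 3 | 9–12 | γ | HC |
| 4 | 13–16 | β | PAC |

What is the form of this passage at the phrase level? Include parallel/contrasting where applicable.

contrasting double period

Four phrases in two halves: the first half (measures 1–8) ends with a half cadence, the second (mm. 9–16) with a perfect authentic cadence — a large antecedent–consequent pair, i.e. a double period.
Phrase 3 begins with different material from phrase 1, making it contrasting.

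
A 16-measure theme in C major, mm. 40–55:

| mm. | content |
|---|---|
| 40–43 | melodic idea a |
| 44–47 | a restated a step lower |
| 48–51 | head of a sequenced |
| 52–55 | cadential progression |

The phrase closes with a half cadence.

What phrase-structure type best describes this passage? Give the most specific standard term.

Basic idea (measures 40-43) + its repetition (bars 44–47) form the presentation; fragmentation and cadence (mm. 48–55) form the continuation — the 16-bar whole is a sentence.

sentence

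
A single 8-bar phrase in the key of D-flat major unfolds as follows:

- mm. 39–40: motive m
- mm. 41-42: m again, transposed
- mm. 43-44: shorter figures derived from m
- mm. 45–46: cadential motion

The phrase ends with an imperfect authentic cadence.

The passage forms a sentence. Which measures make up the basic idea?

measures 39–40

The presentation of a sentence is the basic idea (measures 39–40) plus its repetition (bars 41–42); the basic idea is therefore measures 39–40.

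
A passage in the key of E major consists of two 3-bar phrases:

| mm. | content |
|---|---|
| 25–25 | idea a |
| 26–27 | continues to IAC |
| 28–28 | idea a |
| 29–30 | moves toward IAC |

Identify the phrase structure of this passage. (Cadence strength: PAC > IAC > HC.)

Both phrases have the same opening (a) and the same cadence (imperfect authentic cadence): the second is a restatement, not a consequent, so this is a repeated phrase rather than a period.

repeated phrase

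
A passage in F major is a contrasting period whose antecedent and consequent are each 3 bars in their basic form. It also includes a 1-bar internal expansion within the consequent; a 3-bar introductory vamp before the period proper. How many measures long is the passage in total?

10 measures

Basic contrasting period: 3 + 3 = 6 bars.
6 (basic form) + 1 (internal expansion) + 3 (introduction) = 10.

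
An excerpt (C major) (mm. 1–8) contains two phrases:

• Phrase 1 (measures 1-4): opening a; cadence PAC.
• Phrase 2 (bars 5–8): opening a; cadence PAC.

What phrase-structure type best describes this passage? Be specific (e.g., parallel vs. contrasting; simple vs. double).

Both phrases have the same opening (a) and the same cadence (perfect authentic cadence): the second is a restatement, not a consequent, so this is a repeated phrase rather than a period.

repeated phrase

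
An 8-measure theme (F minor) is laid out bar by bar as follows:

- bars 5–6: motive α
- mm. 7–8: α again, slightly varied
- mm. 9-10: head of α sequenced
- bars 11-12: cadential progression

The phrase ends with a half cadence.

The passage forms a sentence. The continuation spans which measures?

After the presentation (mm. 5-8), the continuation covers the fragmentation through the cadence: mm. 9-12.

measures 9–12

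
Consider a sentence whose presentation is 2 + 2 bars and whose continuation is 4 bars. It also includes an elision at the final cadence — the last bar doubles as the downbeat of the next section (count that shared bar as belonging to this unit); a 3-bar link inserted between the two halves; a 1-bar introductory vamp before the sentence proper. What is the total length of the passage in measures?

Basic sentence: 2 + 2 + 4 = 8 bars.
8 (basic form) + 3 (link) + 1 (introduction) = 12.
The elision shares a bar with the next section but does not change this unit's count.

12 measures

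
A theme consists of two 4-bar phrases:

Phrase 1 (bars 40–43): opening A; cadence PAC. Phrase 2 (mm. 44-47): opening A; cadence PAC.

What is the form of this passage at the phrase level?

Both phrases have the same opening (A) and the same cadence (perfect authentic cadence): the second is a restatement, not a consequent, so this is a repeated phrase rather than a period.

repeated phrase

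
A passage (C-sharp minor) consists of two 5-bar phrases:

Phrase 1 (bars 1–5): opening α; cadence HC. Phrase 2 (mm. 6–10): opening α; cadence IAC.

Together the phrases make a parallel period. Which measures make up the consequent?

The phrase ending with the weaker cadence (half cadence) is the antecedent; the one ending more conclusively (imperfect authentic cadence) is the consequent. The consequent is measures 6–10.

measures 6–10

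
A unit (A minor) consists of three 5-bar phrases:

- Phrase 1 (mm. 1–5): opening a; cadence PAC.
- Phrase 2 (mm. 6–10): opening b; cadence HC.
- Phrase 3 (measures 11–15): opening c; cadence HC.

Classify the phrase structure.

phrase group

The final phrase closes with a half cadence, which is not stronger than the preceding half cadence; the 3 phrases lack an overall antecedent–consequent design and so form a phrase group.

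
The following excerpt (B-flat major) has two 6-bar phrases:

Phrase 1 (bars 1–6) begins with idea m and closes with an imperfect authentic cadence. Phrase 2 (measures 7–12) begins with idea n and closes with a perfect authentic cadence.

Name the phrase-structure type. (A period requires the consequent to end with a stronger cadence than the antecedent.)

contrasting period

Phrase 1 ends with an imperfect authentic cadence (weaker) and phrase 2 with a perfect authentic cadence (stronger): antecedent + consequent = a period.
The two phrases open with different material (m / n), so the period is contrasting.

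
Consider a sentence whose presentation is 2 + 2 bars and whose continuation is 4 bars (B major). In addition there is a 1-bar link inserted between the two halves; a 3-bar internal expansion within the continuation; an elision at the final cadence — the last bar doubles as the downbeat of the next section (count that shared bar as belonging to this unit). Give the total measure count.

12 measures

Basic sentence: 2 + 2 + 4 = 8 bars.
8 (basic form) + 1 (link) + 3 (internal expansion) = 12.
The elision shares a bar with the next section but does not change this unit's count.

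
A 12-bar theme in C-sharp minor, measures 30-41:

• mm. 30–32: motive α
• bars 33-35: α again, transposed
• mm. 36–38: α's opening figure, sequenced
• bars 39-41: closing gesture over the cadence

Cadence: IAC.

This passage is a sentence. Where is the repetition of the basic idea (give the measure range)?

measures 33–35

The presentation of a sentence is the basic idea (mm. 30-32) plus its repetition (bars 33-35); the repetition of the basic idea is therefore mm. 33–35.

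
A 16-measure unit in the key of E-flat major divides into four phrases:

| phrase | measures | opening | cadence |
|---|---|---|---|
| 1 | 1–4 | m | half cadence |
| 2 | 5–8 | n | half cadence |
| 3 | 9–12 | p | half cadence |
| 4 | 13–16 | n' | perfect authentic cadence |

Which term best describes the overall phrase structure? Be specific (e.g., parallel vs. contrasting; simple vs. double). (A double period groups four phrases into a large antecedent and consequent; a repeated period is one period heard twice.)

Four phrases in two halves: the first half (measures 1–8) ends with a half cadence, the second (measures 9–16) with a perfect authentic cadence — a large antecedent–consequent pair, i.e. a double period.
Phrase 3 begins with different material from phrase 1, making it contrasting.

contrasting double period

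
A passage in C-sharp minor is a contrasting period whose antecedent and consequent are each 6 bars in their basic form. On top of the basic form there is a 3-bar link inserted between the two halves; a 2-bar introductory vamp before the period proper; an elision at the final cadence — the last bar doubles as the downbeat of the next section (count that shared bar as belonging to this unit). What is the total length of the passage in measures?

17 measures

Basic contrasting period: 6 + 6 = 12 bars.
12 (basic form) + 3 (link) + 2 (introduction) = 17.
The elision shares a bar with the next section but does not change this unit's count.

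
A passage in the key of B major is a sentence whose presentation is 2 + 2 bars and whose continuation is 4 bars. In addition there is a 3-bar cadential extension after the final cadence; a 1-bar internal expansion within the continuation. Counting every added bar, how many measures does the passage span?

Basic sentence: 2 + 2 + 4 = 8 bars.
8 (basic form) + 3 (cadential extension) + 1 (internal expansion) = 12.

12 measures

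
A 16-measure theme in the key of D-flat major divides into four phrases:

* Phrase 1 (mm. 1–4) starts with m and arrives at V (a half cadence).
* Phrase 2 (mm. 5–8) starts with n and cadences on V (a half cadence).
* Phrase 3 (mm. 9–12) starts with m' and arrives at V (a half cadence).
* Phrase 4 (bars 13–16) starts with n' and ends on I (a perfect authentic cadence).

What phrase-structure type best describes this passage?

Four phrases in two halves: the first half (measures 1-8) ends with a half cadence, the second (mm. 9-16) with a perfect authentic cadence — a large antecedent–consequent pair, i.e. a double period.
Phrase 3 begins with the same material as phrase 1, making it parallel.

parallel double period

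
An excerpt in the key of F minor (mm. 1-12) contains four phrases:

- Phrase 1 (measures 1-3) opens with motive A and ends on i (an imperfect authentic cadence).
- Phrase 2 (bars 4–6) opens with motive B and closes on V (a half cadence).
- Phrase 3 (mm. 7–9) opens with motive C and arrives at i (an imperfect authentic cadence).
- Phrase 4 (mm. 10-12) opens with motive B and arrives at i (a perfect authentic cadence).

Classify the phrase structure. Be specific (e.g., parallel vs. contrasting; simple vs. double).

contrasting double period

Four phrases in two halves: the first half (bars 1–6) ends with a half cadence, the second (measures 7–12) with a perfect authentic cadence — a large antecedent–consequent pair, i.e. a double period.
Phrase 3 begins with different material from phrase 1, making it contrasting.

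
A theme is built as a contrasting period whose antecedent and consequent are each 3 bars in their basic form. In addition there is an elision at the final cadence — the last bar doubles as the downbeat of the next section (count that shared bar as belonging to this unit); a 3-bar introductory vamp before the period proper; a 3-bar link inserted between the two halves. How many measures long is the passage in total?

12 measures

Basic contrasting period: 3 + 3 = 6 bars.
6 (basic form) + 3 (introduction) + 3 (link) = 12.
The elision shares a bar with the next section but does not change this unit's count.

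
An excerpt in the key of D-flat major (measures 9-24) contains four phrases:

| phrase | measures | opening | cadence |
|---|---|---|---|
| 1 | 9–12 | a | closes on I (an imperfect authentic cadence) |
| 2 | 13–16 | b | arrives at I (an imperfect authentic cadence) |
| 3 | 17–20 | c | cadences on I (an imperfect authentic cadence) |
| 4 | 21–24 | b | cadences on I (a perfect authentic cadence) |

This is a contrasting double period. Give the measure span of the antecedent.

measures 9–16

In a double period the first pair of phrases (ending imperfect authentic cadence) is the large antecedent and the second pair (ending perfect authentic cadence) is the large consequent; the antecedent is measures 9–16.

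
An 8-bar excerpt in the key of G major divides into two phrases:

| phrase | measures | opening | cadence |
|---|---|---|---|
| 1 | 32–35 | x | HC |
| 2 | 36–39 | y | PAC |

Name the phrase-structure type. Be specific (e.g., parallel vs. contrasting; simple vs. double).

contrasting period

Phrase 1 ends with a half cadence (weaker) and phrase 2 with a perfect authentic cadence (stronger): antecedent + consequent = a period.
The two phrases open with different material (x / y), so the period is contrasting.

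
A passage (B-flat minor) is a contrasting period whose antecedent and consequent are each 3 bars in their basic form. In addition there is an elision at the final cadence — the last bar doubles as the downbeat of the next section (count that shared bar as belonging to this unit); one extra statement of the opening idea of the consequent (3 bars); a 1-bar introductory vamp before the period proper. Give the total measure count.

Basic contrasting period: 3 + 3 = 6 bars.
6 (basic form) + 3 (extra statement) + 1 (introduction) = 10.
The elision shares a bar with the next section but does not change this unit's count.

10 measures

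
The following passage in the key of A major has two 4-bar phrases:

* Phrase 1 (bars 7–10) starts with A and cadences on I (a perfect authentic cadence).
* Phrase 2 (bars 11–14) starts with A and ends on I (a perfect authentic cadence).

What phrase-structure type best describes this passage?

Both phrases have the same opening (A) and the same cadence (perfect authentic cadence): the second is a restatement, not a consequent, so this is a repeated phrase rather than a period.

repeated phrase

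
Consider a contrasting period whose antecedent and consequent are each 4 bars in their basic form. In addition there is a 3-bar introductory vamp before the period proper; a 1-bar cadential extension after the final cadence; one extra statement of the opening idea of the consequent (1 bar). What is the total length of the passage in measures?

13 measures

Basic contrasting period: 4 + 4 = 8 bars.
8 (basic form) + 3 (introduction) + 1 (cadential extension) + 1 (extra statement) = 13.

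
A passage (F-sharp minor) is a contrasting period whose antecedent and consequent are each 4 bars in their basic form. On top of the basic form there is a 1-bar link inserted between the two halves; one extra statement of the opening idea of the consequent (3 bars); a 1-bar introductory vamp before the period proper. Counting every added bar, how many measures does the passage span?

13 measures

Basic contrasting period: 4 + 4 = 8 bars.
8 (basic form) + 1 (link) + 3 (extra statement) + 1 (introduction) = 13.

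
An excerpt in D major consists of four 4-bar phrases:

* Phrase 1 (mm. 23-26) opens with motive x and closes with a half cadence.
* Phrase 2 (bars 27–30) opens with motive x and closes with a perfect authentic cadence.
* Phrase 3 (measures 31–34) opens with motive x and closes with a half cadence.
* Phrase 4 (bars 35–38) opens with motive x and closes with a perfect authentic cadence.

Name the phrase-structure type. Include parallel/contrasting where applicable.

The cadence pattern HC–PAC–HC–PAC is weak–strong twice, and phrases 3–4 restate phrases 1–2: a period heard twice, not a double period (which would end weakly at phrase 2).

repeated period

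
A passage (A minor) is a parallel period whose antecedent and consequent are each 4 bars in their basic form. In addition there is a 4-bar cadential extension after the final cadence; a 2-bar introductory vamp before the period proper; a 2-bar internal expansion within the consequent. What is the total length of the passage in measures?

16 measures

Basic parallel period: 4 + 4 = 8 bars.
8 (basic form) + 4 (cadential extension) + 2 (introduction) + 2 (internal expansion) = 16.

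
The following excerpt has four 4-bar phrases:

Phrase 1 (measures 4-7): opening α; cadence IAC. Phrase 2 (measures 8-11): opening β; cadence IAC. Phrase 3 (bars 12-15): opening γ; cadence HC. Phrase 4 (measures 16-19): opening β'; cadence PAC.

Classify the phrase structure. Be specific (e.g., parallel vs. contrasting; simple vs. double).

contrasting double period

Four phrases in two halves: the first half (bars 4–11) ends with an imperfect authentic cadence, the second (measures 12–19) with a perfect authentic cadence — a large antecedent–consequent pair, i.e. a double period.
Phrase 3 begins with different material from phrase 1, making it contrasting.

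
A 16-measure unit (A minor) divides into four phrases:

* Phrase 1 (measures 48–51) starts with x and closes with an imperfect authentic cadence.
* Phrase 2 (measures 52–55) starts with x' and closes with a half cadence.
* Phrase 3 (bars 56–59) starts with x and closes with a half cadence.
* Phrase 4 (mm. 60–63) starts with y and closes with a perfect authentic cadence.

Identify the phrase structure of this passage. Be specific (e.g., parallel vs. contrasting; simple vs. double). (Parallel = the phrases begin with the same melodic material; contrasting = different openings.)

Four phrases in two halves: the first half (mm. 48–55) ends with a half cadence, the second (mm. 56-63) with a perfect authentic cadence — a large antecedent–consequent pair, i.e. a double period.
Phrase 3 begins with the same material as phrase 1, making it parallel.

parallel double period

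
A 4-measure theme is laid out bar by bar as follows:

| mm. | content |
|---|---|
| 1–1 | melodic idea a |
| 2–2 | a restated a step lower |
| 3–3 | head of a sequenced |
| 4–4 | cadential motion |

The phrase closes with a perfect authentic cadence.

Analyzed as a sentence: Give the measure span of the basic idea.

The presentation of a sentence is the basic idea (m. 1) plus its repetition (measure 2); the basic idea is therefore bar 1.

measures 1–1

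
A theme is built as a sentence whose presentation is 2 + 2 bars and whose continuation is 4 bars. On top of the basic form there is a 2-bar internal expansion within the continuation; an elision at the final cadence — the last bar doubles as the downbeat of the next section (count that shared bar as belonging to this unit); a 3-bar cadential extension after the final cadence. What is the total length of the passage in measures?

13 measures

Basic sentence: 2 + 2 + 4 = 8 bars.
8 (basic form) + 2 (internal expansion) + 3 (cadential extension) = 13.
The elision shares a bar with the next section but does not change this unit's count.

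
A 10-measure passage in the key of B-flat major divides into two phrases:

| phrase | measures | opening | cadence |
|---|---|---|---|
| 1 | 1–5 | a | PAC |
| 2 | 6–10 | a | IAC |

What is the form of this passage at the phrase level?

phrase group

The second phrase closes with an imperfect authentic cadence, which is not stronger than the first phrase's perfect authentic cadence; without a weak→strong cadential pair there is no antecedent–consequent relationship, so this is a phrase group rather than a period.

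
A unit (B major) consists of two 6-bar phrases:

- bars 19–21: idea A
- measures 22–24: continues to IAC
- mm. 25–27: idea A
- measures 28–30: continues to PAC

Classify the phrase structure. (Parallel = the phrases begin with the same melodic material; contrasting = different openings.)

parallel period

Phrase 1 ends with an imperfect authentic cadence (weaker) and phrase 2 with a perfect authentic cadence (stronger): antecedent + consequent = a period.
The two phrases open with the same material (A / A), so the period is parallel.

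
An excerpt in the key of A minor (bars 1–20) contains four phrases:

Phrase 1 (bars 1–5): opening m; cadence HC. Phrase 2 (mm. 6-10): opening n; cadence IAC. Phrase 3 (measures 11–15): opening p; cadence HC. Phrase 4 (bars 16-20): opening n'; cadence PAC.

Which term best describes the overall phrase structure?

contrasting double period

Four phrases in two halves: the first half (measures 1-10) ends with an imperfect authentic cadence, the second (mm. 11–20) with a perfect authentic cadence — a large antecedent–consequent pair, i.e. a double period.
Phrase 3 begins with different material from phrase 1, making it contrasting.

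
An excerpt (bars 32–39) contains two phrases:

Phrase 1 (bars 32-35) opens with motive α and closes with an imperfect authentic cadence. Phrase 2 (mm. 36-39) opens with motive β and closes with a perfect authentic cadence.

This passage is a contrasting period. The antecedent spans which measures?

measures 32–35

The antecedent is the phrase ending with the weaker cadence (imperfect authentic cadence, phrase 1) and the consequent the one ending more conclusively (perfect authentic cadence, phrase 2); the antecedent is mm. 32–35.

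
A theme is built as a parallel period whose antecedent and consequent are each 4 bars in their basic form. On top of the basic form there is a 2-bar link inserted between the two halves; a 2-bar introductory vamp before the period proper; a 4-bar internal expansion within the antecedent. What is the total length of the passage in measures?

Basic parallel period: 4 + 4 = 8 bars.
8 (basic form) + 2 (link) + 2 (introduction) + 4 (internal expansion) = 16.

16 measures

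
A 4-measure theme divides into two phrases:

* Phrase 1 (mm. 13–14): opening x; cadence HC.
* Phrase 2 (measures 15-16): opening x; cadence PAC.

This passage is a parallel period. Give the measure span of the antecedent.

The antecedent is the phrase ending with the weaker cadence (half cadence, phrase 1) and the consequent the one ending more conclusively (perfect authentic cadence, phrase 2); the antecedent is measures 13–14.

measures 13–14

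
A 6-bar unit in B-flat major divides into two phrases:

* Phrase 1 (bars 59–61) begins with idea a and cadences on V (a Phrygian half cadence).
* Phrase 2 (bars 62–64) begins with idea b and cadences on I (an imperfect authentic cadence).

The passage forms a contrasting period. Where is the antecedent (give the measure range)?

The antecedent is the phrase ending with the weaker cadence (Phrygian half cadence, phrase 1) and the consequent the one ending more conclusively (imperfect authentic cadence, phrase 2); the antecedent is mm. 59-61.

measures 59–61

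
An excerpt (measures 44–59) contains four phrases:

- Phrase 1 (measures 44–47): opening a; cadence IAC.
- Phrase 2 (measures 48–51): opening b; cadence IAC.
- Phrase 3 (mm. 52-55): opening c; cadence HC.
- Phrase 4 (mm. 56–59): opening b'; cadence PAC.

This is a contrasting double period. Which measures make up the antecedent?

In a double period the first pair of phrases (ending imperfect authentic cadence) is the large antecedent and the second pair (ending perfect authentic cadence) is the large consequent; the antecedent is measures 44–51.

measures 44–51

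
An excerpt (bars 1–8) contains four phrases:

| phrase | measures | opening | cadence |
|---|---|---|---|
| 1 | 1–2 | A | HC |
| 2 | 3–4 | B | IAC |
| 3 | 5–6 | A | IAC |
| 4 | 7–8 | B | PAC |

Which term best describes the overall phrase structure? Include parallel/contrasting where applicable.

parallel double period

Four phrases in two halves: the first half (measures 1-4) ends with an imperfect authentic cadence, the second (bars 5–8) with a perfect authentic cadence — a large antecedent–consequent pair, i.e. a double period.
Phrase 3 begins with the same material as phrase 1, making it parallel.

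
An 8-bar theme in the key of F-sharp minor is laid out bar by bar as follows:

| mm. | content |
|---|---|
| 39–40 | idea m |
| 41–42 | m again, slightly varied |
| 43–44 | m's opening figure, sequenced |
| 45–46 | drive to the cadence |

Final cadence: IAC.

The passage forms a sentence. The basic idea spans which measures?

The presentation of a sentence is the basic idea (measures 39–40) plus its repetition (mm. 41–42); the basic idea is therefore measures 39–40.

measures 39–40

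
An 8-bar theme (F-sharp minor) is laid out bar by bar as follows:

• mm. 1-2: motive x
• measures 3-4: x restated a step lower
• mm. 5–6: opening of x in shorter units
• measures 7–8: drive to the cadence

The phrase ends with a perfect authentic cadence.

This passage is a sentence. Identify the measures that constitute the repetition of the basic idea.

measures 3–4

The presentation of a sentence is the basic idea (bars 1–2) plus its repetition (mm. 3-4); the repetition of the basic idea is therefore bars 3–4.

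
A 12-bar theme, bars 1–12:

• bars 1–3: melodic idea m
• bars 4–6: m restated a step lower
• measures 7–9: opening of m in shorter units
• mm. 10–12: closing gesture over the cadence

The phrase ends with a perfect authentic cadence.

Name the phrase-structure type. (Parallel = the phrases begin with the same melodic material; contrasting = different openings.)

Basic idea (measures 1–3) + its repetition (measures 4–6) form the presentation; fragmentation and cadence (bars 7–12) form the continuation — the 12-bar whole is a sentence.

sentence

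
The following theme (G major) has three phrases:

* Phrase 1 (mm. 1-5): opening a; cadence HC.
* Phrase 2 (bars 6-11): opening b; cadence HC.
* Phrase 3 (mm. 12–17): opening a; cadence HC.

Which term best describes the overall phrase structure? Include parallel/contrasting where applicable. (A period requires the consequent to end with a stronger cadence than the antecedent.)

phrase group

The final phrase closes with a half cadence, which is not stronger than the preceding half cadence; the 3 phrases lack an overall antecedent–consequent design and so form a phrase group.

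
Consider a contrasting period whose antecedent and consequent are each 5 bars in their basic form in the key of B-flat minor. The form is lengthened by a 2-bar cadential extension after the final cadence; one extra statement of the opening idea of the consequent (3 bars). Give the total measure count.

Basic contrasting period: 5 + 5 = 10 bars.
10 (basic form) + 2 (cadential extension) + 3 (extra statement) = 15.

15 measures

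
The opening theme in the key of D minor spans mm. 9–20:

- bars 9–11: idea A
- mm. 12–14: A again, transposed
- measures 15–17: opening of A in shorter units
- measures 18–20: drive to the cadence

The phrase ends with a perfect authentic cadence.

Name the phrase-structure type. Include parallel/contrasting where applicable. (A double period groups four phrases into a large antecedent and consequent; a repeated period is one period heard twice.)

Basic idea (mm. 9–11) + its repetition (bars 12-14) form the presentation; fragmentation and cadence (measures 15–20) form the continuation — the 12-bar whole is a sentence.

sentence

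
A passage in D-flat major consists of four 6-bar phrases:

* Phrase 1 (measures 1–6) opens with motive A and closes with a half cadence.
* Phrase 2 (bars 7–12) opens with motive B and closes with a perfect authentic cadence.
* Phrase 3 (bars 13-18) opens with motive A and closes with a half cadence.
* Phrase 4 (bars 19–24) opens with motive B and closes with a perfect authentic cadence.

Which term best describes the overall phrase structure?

The cadence pattern HC–PAC–HC–PAC is weak–strong twice, and phrases 3–4 restate phrases 1–2: a period heard twice, not a double period (which would end weakly at phrase 2).

repeated period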